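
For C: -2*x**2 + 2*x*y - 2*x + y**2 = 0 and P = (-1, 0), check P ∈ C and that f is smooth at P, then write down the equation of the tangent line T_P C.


Tangent line at P: 2*x - 2*y + 2 = 0.

Step 1: f(-1, 0) = 0, so P lies on C.
Step 2: partial derivatives
  f_x(x, y) = -4*x + 2*y - 2, f_y(x, y) = 2*x + 2*y.
  f_x(P) = 2, f_y(P) = -2 (gradient nonzero, so P is smooth).
Step 3: tangent line at P: 2·(x − -1) + -2·(y − 0) = 0.
Expanding: 2*x - 2*y + 2 = 0.


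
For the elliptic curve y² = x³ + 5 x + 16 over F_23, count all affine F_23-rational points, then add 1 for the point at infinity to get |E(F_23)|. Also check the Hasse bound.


Affine points = {(0, 4), (0, 19), (3, 9), (3, 14), (4, 10), (4, 13), (6, 3), (6, 20), (7, 7), (7, 16), (8, 4), (8, 19), (9, 10), (9, 13), (10, 10), (10, 13), (13, 1), (13, 22), (14, 1), (14, 22), (15, 4), (15, 19), (16, 11), (16, 12), (17, 0), (18, 2), (18, 21), (19, 1), (19, 22)}; affine count = 29; |E(F_23)| = 30.

Discriminant check: Δ ∝ 4a³ + 27b² = 4·5³ + 27·16² = 4·125 + 27·256 ≡ 6 (mod 23). Nonzero ⇒ E is nonsingular.
For each x ∈ F_23, compute rhs = x³ + 5·x + 16 mod 23, then count y ∈ F_23 with y² ≡ rhs.
  x = 0: rhs = 16, matching y values: 4, 19 (2 points).
  x = 1: rhs = 22, matching y values: none (0 points).
  x = 2: rhs = 11, matching y values: none (0 points).
  x = 3: rhs = 12, matching y values: 9, 14 (2 points).
  x = 4: rhs = 8, matching y values: 10, 13 (2 points).
  x = 5: rhs = 5, matching y values: none (0 points).
  x = 6: rhs = 9, matching y values: 3, 20 (2 points).
  x = 7: rhs = 3, matching y values: 7, 16 (2 points).
  x = 8: rhs = 16, matching y values: 4, 19 (2 points).
  x = 9: rhs = 8, matching y values: 10, 13 (2 points).
  x = 10: rhs = 8, matching y values: 10, 13 (2 points).
  x = 11: rhs = 22, matching y values: none (0 points).
  x = 12: rhs = 10, matching y values: none (0 points).
  x = 13: rhs = 1, matching y values: 1, 22 (2 points).
  x = 14: rhs = 1, matching y values: 1, 22 (2 points).
  x = 15: rhs = 16, matching y values: 4, 19 (2 points).
  x = 16: rhs = 6, matching y values: 11, 12 (2 points).
  x = 17: rhs = 0, matching y values: 0 (1 points).
  x = 18: rhs = 4, matching y values: 2, 21 (2 points).
  x = 19: rhs = 1, matching y values: 1, 22 (2 points).
  x = 20: rhs = 20, matching y values: none (0 points).
  x = 21: rhs = 21, matching y values: none (0 points).
  x = 22: rhs = 10, matching y values: none (0 points).
Total affine count: 29.
Full point count |E(F_23)| = 29 + 1 = 30.
Hasse bound: |30 − (23+1)| = |6| = 6 ≤ 2√23 ≈ 9.5917 ✓.


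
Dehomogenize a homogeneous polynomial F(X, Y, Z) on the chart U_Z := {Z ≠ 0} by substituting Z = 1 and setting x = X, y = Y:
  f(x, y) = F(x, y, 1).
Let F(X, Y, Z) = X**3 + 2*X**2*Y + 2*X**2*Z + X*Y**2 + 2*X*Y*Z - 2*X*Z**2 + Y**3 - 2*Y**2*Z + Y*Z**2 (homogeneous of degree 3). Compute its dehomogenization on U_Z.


f(x, y) = x**3 + 2*x**2*y + 2*x**2 + x*y**2 + 2*x*y - 2*x + y**3 - 2*y**2 + y

On U_Z we set Z = 1. Each monomial c·X^i·Y^j·Z^k in F becomes c·x^i·y^j·1^k = c·x^i·y^j.
Substituting Z = 1: F(X, Y, 1) = x**3 + 2*x**2*y + 2*x**2 + x*y**2 + 2*x*y - 2*x + y**3 - 2*y**2 + y.
Note: deg(f) ≤ deg(F) = 3; strict inequality happens when F is divisible by Z (lost terms).


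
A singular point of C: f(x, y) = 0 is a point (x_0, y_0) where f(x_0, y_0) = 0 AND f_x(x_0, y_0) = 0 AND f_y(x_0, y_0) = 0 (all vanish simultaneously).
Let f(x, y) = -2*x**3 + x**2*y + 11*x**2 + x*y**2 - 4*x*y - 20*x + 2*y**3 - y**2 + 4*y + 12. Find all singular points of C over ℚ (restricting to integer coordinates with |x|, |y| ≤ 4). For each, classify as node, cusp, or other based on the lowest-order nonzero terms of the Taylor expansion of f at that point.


Singular points: {(2, 0)}; classification: node.

Compute partial derivatives:
  f_x = -6*x**2 + 2*x*y + 22*x + y**2 - 4*y - 20.
  f_y = x**2 + 2*x*y - 4*x + 6*y**2 - 2*y + 4.
Scan x_0 ∈ {−4, ..., 4}. For each x_0, f_y(x_0, y) is a polynomial in y; find its integer roots y ∈ {−4, ..., 4}, then test f_x and f at those candidates.
  x = -4: f_y(-4, y) = 6*y**2 - 10*y + 36; no integer root y with |y| ≤ 4.
  x = -3: f_y(-3, y) = 6*y**2 - 8*y + 25; no integer root y with |y| ≤ 4.
  x = -2: f_y(-2, y) = 6*y**2 - 6*y + 16; no integer root y with |y| ≤ 4.
  x = -1: f_y(-1, y) = 6*y**2 - 4*y + 9; no integer root y with |y| ≤ 4.
  x = 0: f_y(0, y) = 6*y**2 - 2*y + 4; no integer root y with |y| ≤ 4.
  x = 1: f_y(1, y) = 6*y**2 + 1; no integer root y with |y| ≤ 4.
  x = 2: f_y(2, y) = 6*y**2 + 2*y; vanishes at y ∈ {0}. (2, 0): f_x = 0, f = 0 — SINGULAR.
  x = 3: f_y(3, y) = 6*y**2 + 4*y + 1; no integer root y with |y| ≤ 4.
  x = 4: f_y(4, y) = 6*y**2 + 6*y + 4; no integer root y with |y| ≤ 4.
Only singular point on the grid: (2, 0).
Classify: substitute x = 2 + u, y = 0 + v and expand: f = -2*u**3 + u**2*v - u**2 + u*v**2 + 2*v**3 + v**2.
No constant or linear terms (consistent with a singular point). Quadratic part: -u**2 + v**2. Cubic part: -2*u**3 + u**2*v + u*v**2 + 2*v**3.
The quadratic part v**2 - u**2 = (v − u)(v + u) splits into two distinct linear factors, so there are two distinct tangent lines y − 0 = ±(x − 2) — this is a node (ordinary double point).
Classification: node.


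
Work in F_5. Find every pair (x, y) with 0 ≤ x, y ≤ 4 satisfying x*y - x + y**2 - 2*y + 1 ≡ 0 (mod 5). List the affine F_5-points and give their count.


Affine F_5-points: {(0, 1), (1, 0), (1, 1), (2, 1), (2, 4), (3, 1), (3, 3), (4, 1), (4, 2)}; count = 9.

For each of the 25 pairs (x, y) ∈ F_5², evaluate f(x, y) mod 5. Record the zeros.
  x = 0: [0↦1, 1↦0, 2↦1, 3↦4, 4↦4]  zeros at y ∈ {1}
  x = 1: [0↦0, 1↦0, 2↦2, 3↦1, 4↦2]  zeros at y ∈ {0, 1}
  x = 2: [0↦4, 1↦0, 2↦3, 3↦3, 4↦0]  zeros at y ∈ {1, 4}
  x = 3: [0↦3, 1↦0, 2↦4, 3↦0, 4↦3]  zeros at y ∈ {1, 3}
  x = 4: [0↦2, 1↦0, 2↦0, 3↦2, 4↦1]  zeros at y ∈ {1, 2}
Collecting zeros: affine points = {(0, 1), (1, 0), (1, 1), (2, 1), (2, 4), (3, 1), (3, 3), (4, 1), (4, 2)}.
Total count |C(F_5)_aff| = 9.


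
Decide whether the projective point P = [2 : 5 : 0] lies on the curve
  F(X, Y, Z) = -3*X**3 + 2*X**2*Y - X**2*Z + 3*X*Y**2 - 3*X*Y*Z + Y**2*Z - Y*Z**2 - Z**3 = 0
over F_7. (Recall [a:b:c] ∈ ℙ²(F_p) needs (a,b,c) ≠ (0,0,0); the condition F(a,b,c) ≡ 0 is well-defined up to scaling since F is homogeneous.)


F(2,5,0) ≡ 5 (mod 7); P is NOT on the curve.

Evaluate F(2, 5, 0) term-by-term (mod 7).
  -3*X**3 ↦ -3·8·1·1 = -24
  2*X**2*Y ↦ 2·4·5·1 = 40
  -X**2*Z ↦ -1·4·1·0 = 0
  3*X*Y**2 ↦ 3·2·25·1 = 150
  -3*X*Y*Z ↦ -3·2·5·0 = 0
  Y**2*Z ↦ 1·1·25·0 = 0
  -Y*Z**2 ↦ -1·1·5·0 = 0
  -Z**3 ↦ -1·1·1·0 = 0
Sum: F(2, 5, 0) = (-24) + (40) + (0) + (150) + (0) + (0) + (0) + (0) = 166.
Reducing mod 7: 166 ≡ 5 (mod 7).
Since F(a, b, c) ≡ 5 ≠ 0 (mod 7), P does NOT lie on the curve.


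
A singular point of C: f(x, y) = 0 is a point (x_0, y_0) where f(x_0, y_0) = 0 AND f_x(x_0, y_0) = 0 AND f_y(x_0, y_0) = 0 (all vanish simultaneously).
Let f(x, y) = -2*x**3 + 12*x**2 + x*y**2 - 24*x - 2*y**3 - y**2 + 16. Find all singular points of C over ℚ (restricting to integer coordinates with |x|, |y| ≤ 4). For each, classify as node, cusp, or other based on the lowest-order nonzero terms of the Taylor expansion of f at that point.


Singular points: {(2, 0)}; classification: cusp.

Compute partial derivatives:
  f_x = -6*x**2 + 24*x + y**2 - 24.
  f_y = 2*x*y - 6*y**2 - 2*y.
Scan x_0 ∈ {−4, ..., 4}. For each x_0, f_y(x_0, y) is a polynomial in y; find its integer roots y ∈ {−4, ..., 4}, then test f_x and f at those candidates.
  x = -4: f_y(-4, y) = -6*y**2 - 10*y; vanishes at y ∈ {0}. (-4, 0): f_x = -216 ≠ 0.
  x = -3: f_y(-3, y) = -6*y**2 - 8*y; vanishes at y ∈ {0}. (-3, 0): f_x = -150 ≠ 0.
  x = -2: f_y(-2, y) = -6*y**2 - 6*y; vanishes at y ∈ {-1, 0}. (-2, -1): f_x = -95 ≠ 0; (-2, 0): f_x = -96 ≠ 0.
  x = -1: f_y(-1, y) = -6*y**2 - 4*y; vanishes at y ∈ {0}. (-1, 0): f_x = -54 ≠ 0.
  x = 0: f_y(0, y) = -6*y**2 - 2*y; vanishes at y ∈ {0}. (0, 0): f_x = -24 ≠ 0.
  x = 1: f_y(1, y) = -6*y**2; vanishes at y ∈ {0}. (1, 0): f_x = -6 ≠ 0.
  x = 2: f_y(2, y) = -6*y**2 + 2*y; vanishes at y ∈ {0}. (2, 0): f_x = 0, f = 0 — SINGULAR.
  x = 3: f_y(3, y) = -6*y**2 + 4*y; vanishes at y ∈ {0}. (3, 0): f_x = -6 ≠ 0.
  x = 4: f_y(4, y) = -6*y**2 + 6*y; vanishes at y ∈ {0, 1}. (4, 0): f_x = -24 ≠ 0; (4, 1): f_x = -23 ≠ 0.
Only singular point on the grid: (2, 0).
Classify: substitute x = 2 + u, y = 0 + v and expand: f = -2*u**3 + u*v**2 - 2*v**3 + v**2.
No constant or linear terms (consistent with a singular point). Quadratic part: v**2. Cubic part: -2*u**3 + u*v**2 - 2*v**3.
The quadratic part v**2 is a perfect square, so there is a single (double) tangent line v = 0, i.e. y = 0. Restricting the cubic part to that line (v = 0) leaves -2*u**3 ≠ 0, so f is not divisible by v and the branch is v² ≈ 2*u**3 to lowest order — this is a cusp.
Classification: cusp.


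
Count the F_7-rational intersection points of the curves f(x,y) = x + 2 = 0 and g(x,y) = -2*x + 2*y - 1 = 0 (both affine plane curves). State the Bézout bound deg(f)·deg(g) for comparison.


Common zeros: {(5, 2)}; count = 1; Bézout bound = 1.

deg(f) = 1, deg(g) = 1, so Bézout bound = 1.
Scan x ∈ F_7. For each x, list the y ∈ F_7 with f(x, y) ≡ 0 and those with g(x, y) ≡ 0 (mod 7); the common zeros in that column are the intersection.
  x = 0: f ≡ 0 at y ∈ ∅; g ≡ 0 at y ∈ {4}; common: ∅.
  x = 1: f ≡ 0 at y ∈ ∅; g ≡ 0 at y ∈ {5}; common: ∅.
  x = 2: f ≡ 0 at y ∈ ∅; g ≡ 0 at y ∈ {6}; common: ∅.
  x = 3: f ≡ 0 at y ∈ ∅; g ≡ 0 at y ∈ {0}; common: ∅.
  x = 4: f ≡ 0 at y ∈ ∅; g ≡ 0 at y ∈ {1}; common: ∅.
  x = 5: f ≡ 0 at y ∈ {0, 1, 2, 3, 4, 5, 6}; g ≡ 0 at y ∈ {2}; common: {2}.
  x = 6: f ≡ 0 at y ∈ ∅; g ≡ 0 at y ∈ {3}; common: ∅.
Collecting: common zeros = {(5, 2)}, so the count is 1.
Comparison with the Bézout bound: 1 ≤ 1 = deg(f)·deg(g), as expected for curves with no common component (the bound is attained).


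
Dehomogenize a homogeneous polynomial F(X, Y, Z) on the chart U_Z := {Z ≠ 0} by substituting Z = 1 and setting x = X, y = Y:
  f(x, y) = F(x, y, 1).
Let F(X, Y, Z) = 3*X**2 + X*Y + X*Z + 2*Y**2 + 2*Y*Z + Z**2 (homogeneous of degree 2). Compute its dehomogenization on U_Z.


f(x, y) = 3*x**2 + x*y + x + 2*y**2 + 2*y + 1

On U_Z we set Z = 1. Each monomial c·X^i·Y^j·Z^k in F becomes c·x^i·y^j·1^k = c·x^i·y^j.
Substituting Z = 1: F(X, Y, 1) = 3*x**2 + x*y + x + 2*y**2 + 2*y + 1.
Note: deg(f) ≤ deg(F) = 2; strict inequality happens when F is divisible by Z (lost terms).


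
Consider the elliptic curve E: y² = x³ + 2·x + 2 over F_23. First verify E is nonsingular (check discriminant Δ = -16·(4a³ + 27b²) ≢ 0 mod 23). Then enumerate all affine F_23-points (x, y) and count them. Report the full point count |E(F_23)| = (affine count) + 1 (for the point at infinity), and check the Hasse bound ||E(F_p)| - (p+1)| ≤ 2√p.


Affine points = {(0, 5), (0, 18), (3, 9), (3, 14), (6, 0), (8, 1), (8, 22), (9, 6), (9, 17), (12, 11), (12, 12), (15, 7), (15, 16), (16, 6), (16, 17), (17, 2), (17, 21), (21, 6), (21, 17)}; affine count = 19; |E(F_23)| = 20.

Discriminant check: Δ ∝ 4a³ + 27b² = 4·2³ + 27·2² = 4·8 + 27·4 ≡ 2 (mod 23). Nonzero ⇒ E is nonsingular.
For each x ∈ F_23, compute rhs = x³ + 2·x + 2 mod 23, then count y ∈ F_23 with y² ≡ rhs.
  x = 0: rhs = 2, matching y values: 5, 18 (2 points).
  x = 1: rhs = 5, matching y values: none (0 points).
  x = 2: rhs = 14, matching y values: none (0 points).
  x = 3: rhs = 12, matching y values: 9, 14 (2 points).
  x = 4: rhs = 5, matching y values: none (0 points).
  x = 5: rhs = 22, matching y values: none (0 points).
  x = 6: rhs = 0, matching y values: 0 (1 points).
  x = 7: rhs = 14, matching y values: none (0 points).
  x = 8: rhs = 1, matching y values: 1, 22 (2 points).
  x = 9: rhs = 13, matching y values: 6, 17 (2 points).
  x = 10: rhs = 10, matching y values: none (0 points).
  x = 11: rhs = 21, matching y values: none (0 points).
  x = 12: rhs = 6, matching y values: 11, 12 (2 points).
  x = 13: rhs = 17, matching y values: none (0 points).
  x = 14: rhs = 14, matching y values: none (0 points).
  x = 15: rhs = 3, matching y values: 7, 16 (2 points).
  x = 16: rhs = 13, matching y values: 6, 17 (2 points).
  x = 17: rhs = 4, matching y values: 2, 21 (2 points).
  x = 18: rhs = 5, matching y values: none (0 points).
  x = 19: rhs = 22, matching y values: none (0 points).
  x = 20: rhs = 15, matching y values: none (0 points).
  x = 21: rhs = 13, matching y values: 6, 17 (2 points).
  x = 22: rhs = 22, matching y values: none (0 points).
Total affine count: 19.
Full point count |E(F_23)| = 19 + 1 = 20.
Hasse bound: |20 − (23+1)| = |-4| = 4 ≤ 2√23 ≈ 9.5917 ✓.


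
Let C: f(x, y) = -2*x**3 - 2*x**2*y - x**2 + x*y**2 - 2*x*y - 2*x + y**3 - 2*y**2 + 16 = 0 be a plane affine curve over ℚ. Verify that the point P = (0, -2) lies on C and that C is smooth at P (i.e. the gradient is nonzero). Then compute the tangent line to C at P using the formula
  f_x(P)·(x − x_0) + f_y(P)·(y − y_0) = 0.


Tangent line at P: 6*x + 20*y + 40 = 0.

Step 1: f(0, -2) = 0, so P lies on C.
Step 2: partial derivatives
  f_x(x, y) = -6*x**2 - 4*x*y - 2*x + y**2 - 2*y - 2, f_y(x, y) = -2*x**2 + 2*x*y - 2*x + 3*y**2 - 4*y.
  f_x(P) = 6, f_y(P) = 20 (gradient nonzero, so P is smooth).
Step 3: tangent line at P: 6·(x − 0) + 20·(y − -2) = 0.
Expanding: 6*x + 20*y + 40 = 0.


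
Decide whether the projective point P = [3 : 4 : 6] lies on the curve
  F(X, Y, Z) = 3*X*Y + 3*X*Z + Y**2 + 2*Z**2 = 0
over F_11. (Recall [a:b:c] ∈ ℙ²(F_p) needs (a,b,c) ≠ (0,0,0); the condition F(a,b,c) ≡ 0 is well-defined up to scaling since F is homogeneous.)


F(3,4,6) ≡ 2 (mod 11); P is NOT on the curve.

Evaluate F(3, 4, 6) term-by-term (mod 11).
  3*X*Y ↦ 3·3·4·1 = 36
  3*X*Z ↦ 3·3·1·6 = 54
  Y**2 ↦ 1·1·16·1 = 16
  2*Z**2 ↦ 2·1·1·36 = 72
Sum: F(3, 4, 6) = (36) + (54) + (16) + (72) = 178.
Reducing mod 11: 178 ≡ 2 (mod 11).
Since F(a, b, c) ≡ 2 ≠ 0 (mod 11), P does NOT lie on the curve.


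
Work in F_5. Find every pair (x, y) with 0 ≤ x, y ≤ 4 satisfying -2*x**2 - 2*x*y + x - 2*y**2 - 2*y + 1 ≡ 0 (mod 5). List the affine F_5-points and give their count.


Affine F_5-points: {(1, 0), (1, 3), (2, 0), (2, 2), (4, 2), (4, 3)}; count = 6.

For each of the 25 pairs (x, y) ∈ F_5², evaluate f(x, y) mod 5. Record the zeros.
  x = 0: [0↦1, 1↦2, 2↦4, 3↦2, 4↦1]  zeros at y ∈ ∅
  x = 1: [0↦0, 1↦4, 2↦4, 3↦0, 4↦2]  zeros at y ∈ {0, 3}
  x = 2: [0↦0, 1↦2, 2↦0, 3↦4, 4↦4]  zeros at y ∈ {0, 2}
  x = 3: [0↦1, 1↦1, 2↦2, 3↦4, 4↦2]  zeros at y ∈ ∅
  x = 4: [0↦3, 1↦1, 2↦0, 3↦0, 4↦1]  zeros at y ∈ {2, 3}
Collecting zeros: affine points = {(1, 0), (1, 3), (2, 0), (2, 2), (4, 2), (4, 3)}.
Total count |C(F_5)_aff| = 6.


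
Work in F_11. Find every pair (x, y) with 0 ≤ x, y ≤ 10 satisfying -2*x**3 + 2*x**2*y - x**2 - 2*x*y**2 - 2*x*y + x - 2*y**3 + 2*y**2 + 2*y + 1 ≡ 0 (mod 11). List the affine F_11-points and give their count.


Affine F_11-points: {(1, 4), (1, 9), (2, 7), (4, 1), (5, 6), (7, 5), (8, 6), (9, 0), (9, 6), (9, 8)}; count = 10.

For each of the 121 pairs (x, y) ∈ F_11², evaluate f(x, y) mod 11. Record the zeros.
  x = 0: [0↦1, 1↦3, 2↦8, 3↦4, 4↦1, 5↦9, 6↦5, 7↦10, 8↦1, 9↦10, 10↦3]  zeros at y ∈ ∅
  x = 1: [0↦10, 1↦10, 2↦9, 3↦6, 4↦0, 5↦1, 6↦8, 7↦9, 8↦3, 9↦0, 10↦10]  zeros at y ∈ {4, 9}
  x = 2: [0↦5, 1↦7, 2↦4, 3↦6, 4↦1, 5↦10, 6↦10, 7↦0, 8↦1, 9↦1, 10↦10]  zeros at y ∈ {7}
  x = 3: [0↦7, 1↦4, 2↦3, 3↦3, 4↦3, 5↦2, 6↦10, 7↦4, 8↦5, 9↦1, 10↦2]  zeros at y ∈ ∅
  x = 4: [0↦4, 1↦0, 2↦5, 3↦7, 4↦5, 5↦9, 6↦7, 7↦9, 8↦3, 9↦10, 10↦7]  zeros at y ∈ {1}
  x = 5: [0↦6, 1↦5, 2↦9, 3↦6, 4↦6, 5↦8, 6↦0, 7↦3, 8↦5, 9↦5, 10↦2]  zeros at y ∈ {6}
  x = 6: [0↦1, 1↦7, 2↦3, 3↦10, 4↦5, 5↦9, 6↦10, 7↦7, 8↦10, 9↦7, 10↦8]  zeros at y ∈ ∅
  x = 7: [0↦10, 1↦5, 2↦8, 3↦7, 4↦1, 5↦0, 6↦3, 7↦9, 8↦6, 9↦4, 10↦2]  zeros at y ∈ {5}
  x = 8: [0↦10, 1↦9, 2↦1, 3↦7, 4↦4, 5↦2, 6↦0, 7↦8, 8↦3, 9↦6, 10↦5]  zeros at y ∈ {6}
  x = 9: [0↦0, 1↦7, 2↦3, 3↦9, 4↦2, 5↦3, 6↦0, 7↦3, 8↦0, 9↦1, 10↦5]  zeros at y ∈ {0, 6, 8}
  x = 10: [0↦1, 1↦9, 2↦2, 3↦1, 4↦5, 5↦2, 6↦2, 7↦4, 8↦7, 9↦10, 10↦1]  zeros at y ∈ ∅
Collecting zeros: affine points = {(1, 4), (1, 9), (2, 7), (4, 1), (5, 6), (7, 5), (8, 6), (9, 0), (9, 6), (9, 8)}.
Total count |C(F_11)_aff| = 10.


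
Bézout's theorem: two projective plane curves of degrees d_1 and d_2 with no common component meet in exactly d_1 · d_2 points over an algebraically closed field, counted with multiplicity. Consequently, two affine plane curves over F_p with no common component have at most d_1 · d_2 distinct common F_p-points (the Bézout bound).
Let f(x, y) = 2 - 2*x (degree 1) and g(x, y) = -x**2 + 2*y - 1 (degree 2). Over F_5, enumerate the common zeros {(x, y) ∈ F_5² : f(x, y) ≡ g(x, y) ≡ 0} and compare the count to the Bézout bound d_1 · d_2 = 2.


Common zeros: {(1, 1)}; count = 1; Bézout bound = 2.

deg(f) = 1, deg(g) = 2, so Bézout bound = 2.
Scan x ∈ F_5. For each x, list the y ∈ F_5 with f(x, y) ≡ 0 and those with g(x, y) ≡ 0 (mod 5); the common zeros in that column are the intersection.
  x = 0: f ≡ 0 at y ∈ ∅; g ≡ 0 at y ∈ {3}; common: ∅.
  x = 1: f ≡ 0 at y ∈ {0, 1, 2, 3, 4}; g ≡ 0 at y ∈ {1}; common: {1}.
  x = 2: f ≡ 0 at y ∈ ∅; g ≡ 0 at y ∈ {0}; common: ∅.
  x = 3: f ≡ 0 at y ∈ ∅; g ≡ 0 at y ∈ {0}; common: ∅.
  x = 4: f ≡ 0 at y ∈ ∅; g ≡ 0 at y ∈ {1}; common: ∅.
Collecting: common zeros = {(1, 1)}, so the count is 1.
Comparison with the Bézout bound: 1 ≤ 2 = deg(f)·deg(g), as expected for curves with no common component (the affine F_5-count falls short of the bound because intersections may lie at infinity, over extension fields, or carry multiplicity).


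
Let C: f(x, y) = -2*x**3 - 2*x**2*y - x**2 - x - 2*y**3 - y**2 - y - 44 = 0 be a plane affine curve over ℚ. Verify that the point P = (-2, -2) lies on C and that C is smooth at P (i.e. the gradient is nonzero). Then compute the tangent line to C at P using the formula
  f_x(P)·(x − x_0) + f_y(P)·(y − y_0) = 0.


Tangent line at P: -37*x - 29*y - 132 = 0.

Step 1: f(-2, -2) = 0, so P lies on C.
Step 2: partial derivatives
  f_x(x, y) = -6*x**2 - 4*x*y - 2*x - 1, f_y(x, y) = -2*x**2 - 6*y**2 - 2*y - 1.
  f_x(P) = -37, f_y(P) = -29 (gradient nonzero, so P is smooth).
Step 3: tangent line at P: -37·(x − -2) + -29·(y − -2) = 0.
Expanding: -37*x - 29*y - 132 = 0.


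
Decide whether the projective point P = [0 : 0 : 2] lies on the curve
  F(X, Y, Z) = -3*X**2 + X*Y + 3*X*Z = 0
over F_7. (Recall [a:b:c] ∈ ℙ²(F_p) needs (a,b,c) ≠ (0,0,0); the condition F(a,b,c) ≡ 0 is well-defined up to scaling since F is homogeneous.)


F(0,0,2) ≡ 0 (mod 7); P is on the curve.

Evaluate F(0, 0, 2) term-by-term (mod 7).
  -3*X**2 ↦ -3·0·1·1 = 0
  X*Y ↦ 1·0·0·1 = 0
  3*X*Z ↦ 3·0·1·2 = 0
Sum: F(0, 0, 2) = (0) + (0) + (0) = 0.
Reducing mod 7: 0 ≡ 0 (mod 7).
Since F(a, b, c) ≡ 0 (mod 7), P lies on the curve.


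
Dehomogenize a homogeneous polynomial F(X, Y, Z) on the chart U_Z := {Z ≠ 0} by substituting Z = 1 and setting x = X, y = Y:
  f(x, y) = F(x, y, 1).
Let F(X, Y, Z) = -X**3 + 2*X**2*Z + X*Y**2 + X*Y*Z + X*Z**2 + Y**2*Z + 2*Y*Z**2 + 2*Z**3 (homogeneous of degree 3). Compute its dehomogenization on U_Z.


f(x, y) = -x**3 + 2*x**2 + x*y**2 + x*y + x + y**2 + 2*y + 2

On U_Z we set Z = 1. Each monomial c·X^i·Y^j·Z^k in F becomes c·x^i·y^j·1^k = c·x^i·y^j.
Substituting Z = 1: F(X, Y, 1) = -x**3 + 2*x**2 + x*y**2 + x*y + x + y**2 + 2*y + 2.
Note: deg(f) ≤ deg(F) = 3; strict inequality happens when F is divisible by Z (lost terms).


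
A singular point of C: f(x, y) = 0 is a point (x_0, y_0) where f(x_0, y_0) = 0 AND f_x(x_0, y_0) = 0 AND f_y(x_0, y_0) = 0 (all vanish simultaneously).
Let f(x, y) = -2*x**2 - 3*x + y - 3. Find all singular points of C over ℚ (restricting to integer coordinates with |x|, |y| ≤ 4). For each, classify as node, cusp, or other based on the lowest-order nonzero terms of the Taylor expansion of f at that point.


No singular points in the scanned grid; C is smooth there.

Compute partial derivatives:
  f_x = -4*x - 3.
  f_y = 1.
f_y = 1 is a nonzero constant, so f_y never vanishes: no point (x, y) can satisfy f = f_x = f_y = 0. In particular no (x, y) ∈ {−4, ..., 4}² is singular; the curve is smooth.


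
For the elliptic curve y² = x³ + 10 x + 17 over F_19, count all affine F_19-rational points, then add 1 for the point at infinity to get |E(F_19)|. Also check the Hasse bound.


Affine points = {(0, 6), (0, 13), (1, 3), (1, 16), (2, 8), (2, 11), (3, 6), (3, 13), (4, 8), (4, 11), (8, 1), (8, 18), (9, 0), (13, 8), (13, 11), (16, 6), (16, 13), (18, 5), (18, 14)}; affine count = 19; |E(F_19)| = 20.

Discriminant check: Δ ∝ 4a³ + 27b² = 4·10³ + 27·17² = 4·1000 + 27·289 ≡ 4 (mod 19). Nonzero ⇒ E is nonsingular.
For each x ∈ F_19, compute rhs = x³ + 10·x + 17 mod 19, then count y ∈ F_19 with y² ≡ rhs.
  x = 0: rhs = 17, matching y values: 6, 13 (2 points).
  x = 1: rhs = 9, matching y values: 3, 16 (2 points).
  x = 2: rhs = 7, matching y values: 8, 11 (2 points).
  x = 3: rhs = 17, matching y values: 6, 13 (2 points).
  x = 4: rhs = 7, matching y values: 8, 11 (2 points).
  x = 5: rhs = 2, matching y values: none (0 points).
  x = 6: rhs = 8, matching y values: none (0 points).
  x = 7: rhs = 12, matching y values: none (0 points).
  x = 8: rhs = 1, matching y values: 1, 18 (2 points).
  x = 9: rhs = 0, matching y values: 0 (1 points).
  x = 10: rhs = 15, matching y values: none (0 points).
  x = 11: rhs = 14, matching y values: none (0 points).
  x = 12: rhs = 3, matching y values: none (0 points).
  x = 13: rhs = 7, matching y values: 8, 11 (2 points).
  x = 14: rhs = 13, matching y values: none (0 points).
  x = 15: rhs = 8, matching y values: none (0 points).
  x = 16: rhs = 17, matching y values: 6, 13 (2 points).
  x = 17: rhs = 8, matching y values: none (0 points).
  x = 18: rhs = 6, matching y values: 5, 14 (2 points).
Total affine count: 19.
Full point count |E(F_19)| = 19 + 1 = 20.
Hasse bound: |20 − (19+1)| = |0| = 0 ≤ 2√19 ≈ 8.7178 ✓.


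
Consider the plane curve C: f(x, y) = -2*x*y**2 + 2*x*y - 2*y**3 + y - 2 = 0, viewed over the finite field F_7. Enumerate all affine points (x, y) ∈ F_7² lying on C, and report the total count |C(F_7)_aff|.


Affine F_7-points: {(0, 4), (1, 5), (2, 3), (3, 2), (5, 6)}; count = 5.

For each of the 49 pairs (x, y) ∈ F_7², evaluate f(x, y) mod 7. Record the zeros.
  x = 0: [0↦5, 1↦4, 2↦5, 3↦3, 4↦0, 5↦5, 6↦6]  zeros at y ∈ {4}
  x = 1: [0↦5, 1↦4, 2↦1, 3↦5, 4↦4, 5↦0, 6↦2]  zeros at y ∈ {5}
  x = 2: [0↦5, 1↦4, 2↦4, 3↦0, 4↦1, 5↦2, 6↦5]  zeros at y ∈ {3}
  x = 3: [0↦5, 1↦4, 2↦0, 3↦2, 4↦5, 5↦4, 6↦1]  zeros at y ∈ {2}
  x = 4: [0↦5, 1↦4, 2↦3, 3↦4, 4↦2, 5↦6, 6↦4]  zeros at y ∈ ∅
  x = 5: [0↦5, 1↦4, 2↦6, 3↦6, 4↦6, 5↦1, 6↦0]  zeros at y ∈ {6}
  x = 6: [0↦5, 1↦4, 2↦2, 3↦1, 4↦3, 5↦3, 6↦3]  zeros at y ∈ ∅
Collecting zeros: affine points = {(0, 4), (1, 5), (2, 3), (3, 2), (5, 6)}.
Total count |C(F_7)_aff| = 5.


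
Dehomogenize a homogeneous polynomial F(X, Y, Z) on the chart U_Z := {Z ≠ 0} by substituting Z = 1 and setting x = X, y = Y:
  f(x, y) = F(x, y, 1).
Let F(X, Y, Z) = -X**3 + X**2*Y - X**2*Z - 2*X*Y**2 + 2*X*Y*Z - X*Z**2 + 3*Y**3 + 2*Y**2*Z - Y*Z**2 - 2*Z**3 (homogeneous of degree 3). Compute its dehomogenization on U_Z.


f(x, y) = -x**3 + x**2*y - x**2 - 2*x*y**2 + 2*x*y - x + 3*y**3 + 2*y**2 - y - 2

On U_Z we set Z = 1. Each monomial c·X^i·Y^j·Z^k in F becomes c·x^i·y^j·1^k = c·x^i·y^j.
Substituting Z = 1: F(X, Y, 1) = -x**3 + x**2*y - x**2 - 2*x*y**2 + 2*x*y - x + 3*y**3 + 2*y**2 - y - 2.
Note: deg(f) ≤ deg(F) = 3; strict inequality happens when F is divisible by Z (lost terms).


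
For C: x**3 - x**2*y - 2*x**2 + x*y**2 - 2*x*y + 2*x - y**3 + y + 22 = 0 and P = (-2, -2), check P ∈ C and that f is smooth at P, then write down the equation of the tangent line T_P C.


Tangent line at P: 22*x - 3*y + 38 = 0.

Step 1: f(-2, -2) = 0, so P lies on C.
Step 2: partial derivatives
  f_x(x, y) = 3*x**2 - 2*x*y - 4*x + y**2 - 2*y + 2, f_y(x, y) = -x**2 + 2*x*y - 2*x - 3*y**2 + 1.
  f_x(P) = 22, f_y(P) = -3 (gradient nonzero, so P is smooth).
Step 3: tangent line at P: 22·(x − -2) + -3·(y − -2) = 0.
Expanding: 22*x - 3*y + 38 = 0.


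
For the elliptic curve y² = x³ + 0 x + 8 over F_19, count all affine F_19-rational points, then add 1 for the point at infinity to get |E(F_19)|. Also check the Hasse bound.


Affine points = {(1, 3), (1, 16), (2, 4), (2, 15), (3, 4), (3, 15), (5, 0), (7, 3), (7, 16), (8, 8), (8, 11), (10, 1), (10, 18), (11, 3), (11, 16), (12, 8), (12, 11), (13, 1), (13, 18), (14, 4), (14, 15), (15, 1), (15, 18), (16, 0), (17, 0), (18, 8), (18, 11)}; affine count = 27; |E(F_19)| = 28.

Discriminant check: Δ ∝ 4a³ + 27b² = 4·0³ + 27·8² = 4·0 + 27·64 ≡ 18 (mod 19). Nonzero ⇒ E is nonsingular.
For each x ∈ F_19, compute rhs = x³ + 0·x + 8 mod 19, then count y ∈ F_19 with y² ≡ rhs.
  x = 0: rhs = 8, matching y values: none (0 points).
  x = 1: rhs = 9, matching y values: 3, 16 (2 points).
  x = 2: rhs = 16, matching y values: 4, 15 (2 points).
  x = 3: rhs = 16, matching y values: 4, 15 (2 points).
  x = 4: rhs = 15, matching y values: none (0 points).
  x = 5: rhs = 0, matching y values: 0 (1 points).
  x = 6: rhs = 15, matching y values: none (0 points).
  x = 7: rhs = 9, matching y values: 3, 16 (2 points).
  x = 8: rhs = 7, matching y values: 8, 11 (2 points).
  x = 9: rhs = 15, matching y values: none (0 points).
  x = 10: rhs = 1, matching y values: 1, 18 (2 points).
  x = 11: rhs = 9, matching y values: 3, 16 (2 points).
  x = 12: rhs = 7, matching y values: 8, 11 (2 points).
  x = 13: rhs = 1, matching y values: 1, 18 (2 points).
  x = 14: rhs = 16, matching y values: 4, 15 (2 points).
  x = 15: rhs = 1, matching y values: 1, 18 (2 points).
  x = 16: rhs = 0, matching y values: 0 (1 points).
  x = 17: rhs = 0, matching y values: 0 (1 points).
  x = 18: rhs = 7, matching y values: 8, 11 (2 points).
Total affine count: 27.
Full point count |E(F_19)| = 27 + 1 = 28.
Hasse bound: |28 − (19+1)| = |8| = 8 ≤ 2√19 ≈ 8.7178 ✓.


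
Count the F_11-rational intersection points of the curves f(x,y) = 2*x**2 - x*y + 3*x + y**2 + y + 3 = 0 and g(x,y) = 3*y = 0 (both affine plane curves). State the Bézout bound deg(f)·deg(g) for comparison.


Common zeros: ∅; count = 0; Bézout bound = 2.

deg(f) = 2, deg(g) = 1, so Bézout bound = 2.
Scan x ∈ F_11. For each x, list the y ∈ F_11 with f(x, y) ≡ 0 and those with g(x, y) ≡ 0 (mod 11); the common zeros in that column are the intersection.
  x = 0: f ≡ 0 at y ∈ {5}; g ≡ 0 at y ∈ {0}; common: ∅.
  x = 1: f ≡ 0 at y ∈ {5, 6}; g ≡ 0 at y ∈ {0}; common: ∅.
  x = 2: f ≡ 0 at y ∈ ∅; g ≡ 0 at y ∈ {0}; common: ∅.
  x = 3: f ≡ 0 at y ∈ {3, 10}; g ≡ 0 at y ∈ {0}; common: ∅.
  x = 4: f ≡ 0 at y ∈ ∅; g ≡ 0 at y ∈ {0}; common: ∅.
  x = 5: f ≡ 0 at y ∈ ∅; g ≡ 0 at y ∈ {0}; common: ∅.
  x = 6: f ≡ 0 at y ∈ {6, 10}; g ≡ 0 at y ∈ {0}; common: ∅.
  x = 7: f ≡ 0 at y ∈ ∅; g ≡ 0 at y ∈ {0}; common: ∅.
  x = 8: f ≡ 0 at y ∈ {3, 4}; g ≡ 0 at y ∈ {0}; common: ∅.
  x = 9: f ≡ 0 at y ∈ {4}; g ≡ 0 at y ∈ {0}; common: ∅.
  x = 10: f ≡ 0 at y ∈ ∅; g ≡ 0 at y ∈ {0}; common: ∅.
Collecting: common zeros = ∅, so the count is 0.
Comparison with the Bézout bound: 0 ≤ 2 = deg(f)·deg(g), as expected for curves with no common component (the affine F_11-count falls short of the bound because intersections may lie at infinity, over extension fields, or carry multiplicity).


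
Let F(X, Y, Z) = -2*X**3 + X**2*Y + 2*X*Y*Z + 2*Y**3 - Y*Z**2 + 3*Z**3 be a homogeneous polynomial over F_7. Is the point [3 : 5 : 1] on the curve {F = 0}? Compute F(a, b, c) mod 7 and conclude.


F(3,5,1) ≡ 3 (mod 7); P is NOT on the curve.

Evaluate F(3, 5, 1) term-by-term (mod 7).
  -2*X**3 ↦ -2·27·1·1 = -54
  X**2*Y ↦ 1·9·5·1 = 45
  2*X*Y*Z ↦ 2·3·5·1 = 30
  2*Y**3 ↦ 2·1·125·1 = 250
  -Y*Z**2 ↦ -1·1·5·1 = -5
  3*Z**3 ↦ 3·1·1·1 = 3
Sum: F(3, 5, 1) = (-54) + (45) + (30) + (250) + (-5) + (3) = 269.
Reducing mod 7: 269 ≡ 3 (mod 7).
Since F(a, b, c) ≡ 3 ≠ 0 (mod 7), P does NOT lie on the curve.


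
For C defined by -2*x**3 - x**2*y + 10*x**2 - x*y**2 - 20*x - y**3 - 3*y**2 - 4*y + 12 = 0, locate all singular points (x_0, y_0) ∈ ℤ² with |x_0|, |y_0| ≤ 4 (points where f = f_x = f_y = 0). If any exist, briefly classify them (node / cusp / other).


Singular points: {(2, -2)}; classification: cusp.

Compute partial derivatives:
  f_x = -6*x**2 - 2*x*y + 20*x - y**2 - 20.
  f_y = -x**2 - 2*x*y - 3*y**2 - 6*y - 4.
Scan x_0 ∈ {−4, ..., 4}. For each x_0, f_y(x_0, y) is a polynomial in y; find its integer roots y ∈ {−4, ..., 4}, then test f_x and f at those candidates.
  x = -4: f_y(-4, y) = -3*y**2 + 2*y - 20; no integer root y with |y| ≤ 4.
  x = -3: f_y(-3, y) = -3*y**2 - 13; no integer root y with |y| ≤ 4.
  x = -2: f_y(-2, y) = -3*y**2 - 2*y - 8; no integer root y with |y| ≤ 4.
  x = -1: f_y(-1, y) = -3*y**2 - 4*y - 5; no integer root y with |y| ≤ 4.
  x = 0: f_y(0, y) = -3*y**2 - 6*y - 4; no integer root y with |y| ≤ 4.
  x = 1: f_y(1, y) = -3*y**2 - 8*y - 5; vanishes at y ∈ {-1}. (1, -1): f_x = -5 ≠ 0.
  x = 2: f_y(2, y) = -3*y**2 - 10*y - 8; vanishes at y ∈ {-2}. (2, -2): f_x = 0, f = 0 — SINGULAR.
  x = 3: f_y(3, y) = -3*y**2 - 12*y - 13; no integer root y with |y| ≤ 4.
  x = 4: f_y(4, y) = -3*y**2 - 14*y - 20; no integer root y with |y| ≤ 4.
Only singular point on the grid: (2, -2).
Classify: substitute x = 2 + u, y = -2 + v and expand: f = -2*u**3 - u**2*v - u*v**2 - v**3 + v**2.
No constant or linear terms (consistent with a singular point). Quadratic part: v**2. Cubic part: -2*u**3 - u**2*v - u*v**2 - v**3.
The quadratic part v**2 is a perfect square, so there is a single (double) tangent line v = 0, i.e. y = -2. Restricting the cubic part to that line (v = 0) leaves -2*u**3 ≠ 0, so f is not divisible by v and the branch is v² ≈ 2*u**3 to lowest order — this is a cusp.
Classification: cusp.


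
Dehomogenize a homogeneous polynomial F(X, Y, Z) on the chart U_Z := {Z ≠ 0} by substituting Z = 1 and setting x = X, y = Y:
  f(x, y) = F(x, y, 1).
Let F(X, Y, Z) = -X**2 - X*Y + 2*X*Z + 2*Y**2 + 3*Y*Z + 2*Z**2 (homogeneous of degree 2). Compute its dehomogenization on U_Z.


f(x, y) = -x**2 - x*y + 2*x + 2*y**2 + 3*y + 2

On U_Z we set Z = 1. Each monomial c·X^i·Y^j·Z^k in F becomes c·x^i·y^j·1^k = c·x^i·y^j.
Substituting Z = 1: F(X, Y, 1) = -x**2 - x*y + 2*x + 2*y**2 + 3*y + 2.
Note: deg(f) ≤ deg(F) = 2; strict inequality happens when F is divisible by Z (lost terms).


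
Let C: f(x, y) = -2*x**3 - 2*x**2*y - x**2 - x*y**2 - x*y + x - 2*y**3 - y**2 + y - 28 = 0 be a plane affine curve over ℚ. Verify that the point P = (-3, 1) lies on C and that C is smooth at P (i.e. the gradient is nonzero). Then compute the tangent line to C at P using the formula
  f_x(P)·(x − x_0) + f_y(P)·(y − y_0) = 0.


Tangent line at P: -37*x - 16*y - 95 = 0.

Step 1: f(-3, 1) = 0, so P lies on C.
Step 2: partial derivatives
  f_x(x, y) = -6*x**2 - 4*x*y - 2*x - y**2 - y + 1, f_y(x, y) = -2*x**2 - 2*x*y - x - 6*y**2 - 2*y + 1.
  f_x(P) = -37, f_y(P) = -16 (gradient nonzero, so P is smooth).
Step 3: tangent line at P: -37·(x − -3) + -16·(y − 1) = 0.
Expanding: -37*x - 16*y - 95 = 0.


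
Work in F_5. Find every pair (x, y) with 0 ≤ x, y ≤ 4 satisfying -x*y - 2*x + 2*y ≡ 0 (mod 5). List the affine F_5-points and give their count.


Affine F_5-points: {(0, 0), (1, 2), (3, 4), (4, 1)}; count = 4.

For each of the 25 pairs (x, y) ∈ F_5², evaluate f(x, y) mod 5. Record the zeros.
  x = 0: [0↦0, 1↦2, 2↦4, 3↦1, 4↦3]  zeros at y ∈ {0}
  x = 1: [0↦3, 1↦4, 2↦0, 3↦1, 4↦2]  zeros at y ∈ {2}
  x = 2: [0↦1, 1↦1, 2↦1, 3↦1, 4↦1]  zeros at y ∈ ∅
  x = 3: [0↦4, 1↦3, 2↦2, 3↦1, 4↦0]  zeros at y ∈ {4}
  x = 4: [0↦2, 1↦0, 2↦3, 3↦1, 4↦4]  zeros at y ∈ {1}
Collecting zeros: affine points = {(0, 0), (1, 2), (3, 4), (4, 1)}.
Total count |C(F_5)_aff| = 4.


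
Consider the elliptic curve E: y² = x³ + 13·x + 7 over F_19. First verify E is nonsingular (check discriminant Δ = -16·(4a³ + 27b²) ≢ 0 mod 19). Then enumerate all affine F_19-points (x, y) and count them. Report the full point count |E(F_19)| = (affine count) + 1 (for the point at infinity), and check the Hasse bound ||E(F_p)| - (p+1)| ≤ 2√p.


Affine points = {(0, 8), (0, 11), (3, 4), (3, 15), (4, 3), (4, 16), (5, 8), (5, 11), (6, 4), (6, 15), (7, 2), (7, 17), (9, 6), (9, 13), (10, 4), (10, 15), (13, 6), (13, 13), (14, 8), (14, 11), (15, 9), (15, 10), (16, 6), (16, 13), (17, 7), (17, 12)}; affine count = 26; |E(F_19)| = 27.

Discriminant check: Δ ∝ 4a³ + 27b² = 4·13³ + 27·7² = 4·2197 + 27·49 ≡ 3 (mod 19). Nonzero ⇒ E is nonsingular.
For each x ∈ F_19, compute rhs = x³ + 13·x + 7 mod 19, then count y ∈ F_19 with y² ≡ rhs.
  x = 0: rhs = 7, matching y values: 8, 11 (2 points).
  x = 1: rhs = 2, matching y values: none (0 points).
  x = 2: rhs = 3, matching y values: none (0 points).
  x = 3: rhs = 16, matching y values: 4, 15 (2 points).
  x = 4: rhs = 9, matching y values: 3, 16 (2 points).
  x = 5: rhs = 7, matching y values: 8, 11 (2 points).
  x = 6: rhs = 16, matching y values: 4, 15 (2 points).
  x = 7: rhs = 4, matching y values: 2, 17 (2 points).
  x = 8: rhs = 15, matching y values: none (0 points).
  x = 9: rhs = 17, matching y values: 6, 13 (2 points).
  x = 10: rhs = 16, matching y values: 4, 15 (2 points).
  x = 11: rhs = 18, matching y values: none (0 points).
  x = 12: rhs = 10, matching y values: none (0 points).
  x = 13: rhs = 17, matching y values: 6, 13 (2 points).
  x = 14: rhs = 7, matching y values: 8, 11 (2 points).
  x = 15: rhs = 5, matching y values: 9, 10 (2 points).
  x = 16: rhs = 17, matching y values: 6, 13 (2 points).
  x = 17: rhs = 11, matching y values: 7, 12 (2 points).
  x = 18: rhs = 12, matching y values: none (0 points).
Total affine count: 26.
Full point count |E(F_19)| = 26 + 1 = 27.
Hasse bound: |27 − (19+1)| = |7| = 7 ≤ 2√19 ≈ 8.7178 ✓.


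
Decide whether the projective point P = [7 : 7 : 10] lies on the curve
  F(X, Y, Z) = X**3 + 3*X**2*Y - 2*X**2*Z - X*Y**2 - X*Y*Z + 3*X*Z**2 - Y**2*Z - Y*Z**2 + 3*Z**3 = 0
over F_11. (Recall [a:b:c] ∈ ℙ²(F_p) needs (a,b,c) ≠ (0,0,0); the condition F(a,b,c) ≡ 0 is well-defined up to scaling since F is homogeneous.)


F(7,7,10) ≡ 4 (mod 11); P is NOT on the curve.

Evaluate F(7, 7, 10) term-by-term (mod 11).
  X**3 ↦ 1·343·1·1 = 343
  3*X**2*Y ↦ 3·49·7·1 = 1029
  -2*X**2*Z ↦ -2·49·1·10 = -980
  -X*Y**2 ↦ -1·7·49·1 = -343
  -X*Y*Z ↦ -1·7·7·10 = -490
  3*X*Z**2 ↦ 3·7·1·100 = 2100
  -Y**2*Z ↦ -1·1·49·10 = -490
  -Y*Z**2 ↦ -1·1·7·100 = -700
  3*Z**3 ↦ 3·1·1·1000 = 3000
Sum: F(7, 7, 10) = (343) + (1029) + (-980) + (-343) + (-490) + (2100) + (-490) + (-700) + (3000) = 3469.
Reducing mod 11: 3469 ≡ 4 (mod 11).
Since F(a, b, c) ≡ 4 ≠ 0 (mod 11), P does NOT lie on the curve.


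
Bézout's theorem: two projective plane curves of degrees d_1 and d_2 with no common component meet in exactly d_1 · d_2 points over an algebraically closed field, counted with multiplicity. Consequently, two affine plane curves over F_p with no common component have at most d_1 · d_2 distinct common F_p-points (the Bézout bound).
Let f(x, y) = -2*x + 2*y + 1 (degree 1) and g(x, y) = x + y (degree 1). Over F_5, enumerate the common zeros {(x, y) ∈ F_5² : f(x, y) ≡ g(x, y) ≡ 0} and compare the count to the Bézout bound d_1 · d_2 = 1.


Common zeros: {(4, 1)}; count = 1; Bézout bound = 1.

deg(f) = 1, deg(g) = 1, so Bézout bound = 1.
Scan x ∈ F_5. For each x, list the y ∈ F_5 with f(x, y) ≡ 0 and those with g(x, y) ≡ 0 (mod 5); the common zeros in that column are the intersection.
  x = 0: f ≡ 0 at y ∈ {2}; g ≡ 0 at y ∈ {0}; common: ∅.
  x = 1: f ≡ 0 at y ∈ {3}; g ≡ 0 at y ∈ {4}; common: ∅.
  x = 2: f ≡ 0 at y ∈ {4}; g ≡ 0 at y ∈ {3}; common: ∅.
  x = 3: f ≡ 0 at y ∈ {0}; g ≡ 0 at y ∈ {2}; common: ∅.
  x = 4: f ≡ 0 at y ∈ {1}; g ≡ 0 at y ∈ {1}; common: {1}.
Collecting: common zeros = {(4, 1)}, so the count is 1.
Comparison with the Bézout bound: 1 ≤ 1 = deg(f)·deg(g), as expected for curves with no common component (the bound is attained).


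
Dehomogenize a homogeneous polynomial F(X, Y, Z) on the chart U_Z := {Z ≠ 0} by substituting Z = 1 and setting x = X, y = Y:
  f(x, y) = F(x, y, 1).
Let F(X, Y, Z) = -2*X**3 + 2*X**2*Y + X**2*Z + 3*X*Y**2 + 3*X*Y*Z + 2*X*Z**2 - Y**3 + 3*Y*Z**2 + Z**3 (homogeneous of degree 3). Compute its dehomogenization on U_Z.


f(x, y) = -2*x**3 + 2*x**2*y + x**2 + 3*x*y**2 + 3*x*y + 2*x - y**3 + 3*y + 1

On U_Z we set Z = 1. Each monomial c·X^i·Y^j·Z^k in F becomes c·x^i·y^j·1^k = c·x^i·y^j.
Substituting Z = 1: F(X, Y, 1) = -2*x**3 + 2*x**2*y + x**2 + 3*x*y**2 + 3*x*y + 2*x - y**3 + 3*y + 1.
Note: deg(f) ≤ deg(F) = 3; strict inequality happens when F is divisible by Z (lost terms).


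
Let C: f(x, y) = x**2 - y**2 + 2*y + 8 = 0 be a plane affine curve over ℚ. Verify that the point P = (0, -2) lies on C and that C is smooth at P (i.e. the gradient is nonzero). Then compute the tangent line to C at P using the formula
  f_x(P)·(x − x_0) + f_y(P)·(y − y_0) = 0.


Tangent line at P: 6*y + 12 = 0.

Step 1: f(0, -2) = 0, so P lies on C.
Step 2: partial derivatives
  f_x(x, y) = 2*x, f_y(x, y) = 2 - 2*y.
  f_x(P) = 0, f_y(P) = 6 (gradient nonzero, so P is smooth).
Step 3: tangent line at P: 0·(x − 0) + 6·(y − -2) = 0.
Expanding: 6*y + 12 = 0.


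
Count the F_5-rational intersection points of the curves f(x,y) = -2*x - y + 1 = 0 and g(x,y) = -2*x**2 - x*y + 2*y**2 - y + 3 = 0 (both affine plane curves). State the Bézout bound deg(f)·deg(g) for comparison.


Common zeros: {(1, 4), (3, 0)}; count = 2; Bézout bound = 2.

deg(f) = 1, deg(g) = 2, so Bézout bound = 2.
Scan x ∈ F_5. For each x, list the y ∈ F_5 with f(x, y) ≡ 0 and those with g(x, y) ≡ 0 (mod 5); the common zeros in that column are the intersection.
  x = 0: f ≡ 0 at y ∈ {1}; g ≡ 0 at y ∈ ∅; common: ∅.
  x = 1: f ≡ 0 at y ∈ {4}; g ≡ 0 at y ∈ {2, 4}; common: {4}.
  x = 2: f ≡ 0 at y ∈ {2}; g ≡ 0 at y ∈ {0, 4}; common: ∅.
  x = 3: f ≡ 0 at y ∈ {0}; g ≡ 0 at y ∈ {0, 2}; common: {0}.
  x = 4: f ≡ 0 at y ∈ {3}; g ≡ 0 at y ∈ ∅; common: ∅.
Collecting: common zeros = {(1, 4), (3, 0)}, so the count is 2.
Comparison with the Bézout bound: 2 ≤ 2 = deg(f)·deg(g), as expected for curves with no common component (the bound is attained).


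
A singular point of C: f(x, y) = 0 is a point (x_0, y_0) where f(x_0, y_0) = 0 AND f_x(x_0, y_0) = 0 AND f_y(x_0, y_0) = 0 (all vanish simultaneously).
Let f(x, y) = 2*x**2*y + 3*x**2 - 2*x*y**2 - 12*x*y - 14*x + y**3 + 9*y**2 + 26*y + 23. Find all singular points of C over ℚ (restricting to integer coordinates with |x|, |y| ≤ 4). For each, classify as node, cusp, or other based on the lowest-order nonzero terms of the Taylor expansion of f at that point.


Singular points: {(1, -2)}; classification: node.

Compute partial derivatives:
  f_x = 4*x*y + 6*x - 2*y**2 - 12*y - 14.
  f_y = 2*x**2 - 4*x*y - 12*x + 3*y**2 + 18*y + 26.
Scan x_0 ∈ {−4, ..., 4}. For each x_0, f_y(x_0, y) is a polynomial in y; find its integer roots y ∈ {−4, ..., 4}, then test f_x and f at those candidates.
  x = -4: f_y(-4, y) = 3*y**2 + 34*y + 106; no integer root y with |y| ≤ 4.
  x = -3: f_y(-3, y) = 3*y**2 + 30*y + 80; no integer root y with |y| ≤ 4.
  x = -2: f_y(-2, y) = 3*y**2 + 26*y + 58; no integer root y with |y| ≤ 4.
  x = -1: f_y(-1, y) = 3*y**2 + 22*y + 40; vanishes at y ∈ {-4}. (-1, -4): f_x = 12 ≠ 0.
  x = 0: f_y(0, y) = 3*y**2 + 18*y + 26; no integer root y with |y| ≤ 4.
  x = 1: f_y(1, y) = 3*y**2 + 14*y + 16; vanishes at y ∈ {-2}. (1, -2): f_x = 0, f = 0 — SINGULAR.
  x = 2: f_y(2, y) = 3*y**2 + 10*y + 10; no integer root y with |y| ≤ 4.
  x = 3: f_y(3, y) = 3*y**2 + 6*y + 8; no integer root y with |y| ≤ 4.
  x = 4: f_y(4, y) = 3*y**2 + 2*y + 10; no integer root y with |y| ≤ 4.
Only singular point on the grid: (1, -2).
Classify: substitute x = 1 + u, y = -2 + v and expand: f = 2*u**2*v - u**2 - 2*u*v**2 + v**3 + v**2.
No constant or linear terms (consistent with a singular point). Quadratic part: -u**2 + v**2. Cubic part: 2*u**2*v - 2*u*v**2 + v**3.
The quadratic part v**2 - u**2 = (v − u)(v + u) splits into two distinct linear factors, so there are two distinct tangent lines y − -2 = ±(x − 1) — this is a node (ordinary double point).
Classification: node.
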